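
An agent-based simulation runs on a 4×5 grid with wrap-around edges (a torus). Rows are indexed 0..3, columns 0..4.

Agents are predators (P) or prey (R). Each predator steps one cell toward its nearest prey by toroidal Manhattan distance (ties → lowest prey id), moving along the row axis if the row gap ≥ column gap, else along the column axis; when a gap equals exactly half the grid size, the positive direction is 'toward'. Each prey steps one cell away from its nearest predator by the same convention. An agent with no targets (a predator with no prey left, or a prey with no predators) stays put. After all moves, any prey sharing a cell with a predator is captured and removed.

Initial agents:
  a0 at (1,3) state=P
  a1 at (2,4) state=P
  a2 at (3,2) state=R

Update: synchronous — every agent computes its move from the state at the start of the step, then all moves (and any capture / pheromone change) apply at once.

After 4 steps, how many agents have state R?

1

t=1: a0@(2,3):P a1@(2,3):P a2@(2,2):R
t=2: a0@(2,2):P a1@(2,2):P a2@(2,1):R
t=3: a0@(2,1):P a1@(2,1):P a2@(2,0):R
t=4: a0@(2,0):P a1@(2,0):P a2@(2,4):R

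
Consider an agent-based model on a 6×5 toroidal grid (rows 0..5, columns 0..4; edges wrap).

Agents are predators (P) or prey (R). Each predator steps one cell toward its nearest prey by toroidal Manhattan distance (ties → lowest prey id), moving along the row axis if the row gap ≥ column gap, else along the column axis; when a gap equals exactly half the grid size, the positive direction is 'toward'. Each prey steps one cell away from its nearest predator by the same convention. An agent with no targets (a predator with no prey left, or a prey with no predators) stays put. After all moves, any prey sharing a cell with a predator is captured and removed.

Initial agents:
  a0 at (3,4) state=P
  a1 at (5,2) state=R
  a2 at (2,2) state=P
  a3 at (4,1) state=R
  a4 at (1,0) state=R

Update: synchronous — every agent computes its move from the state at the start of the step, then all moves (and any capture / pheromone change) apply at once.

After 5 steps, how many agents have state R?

3

t=1: a0@(3,0):P a1@(4,2):R a2@(3,2):P a3@(4,2):R a4@(0,0):R
t=2: a0@(3,1):P a1@(5,2):R a2@(4,2):P a3@(5,2):R a4@(5,0):R
t=3: a0@(4,1):P a1@(0,2):R a2@(5,2):P a3@(0,2):R a4@(0,0):R
t=4: a0@(5,1):P a1@(1,2):R a2@(0,2):P a3@(1,2):R a4@(1,0):R
t=5: a0@(0,1):P a1@(2,2):R a2@(1,2):P a3@(2,2):R a4@(2,0):R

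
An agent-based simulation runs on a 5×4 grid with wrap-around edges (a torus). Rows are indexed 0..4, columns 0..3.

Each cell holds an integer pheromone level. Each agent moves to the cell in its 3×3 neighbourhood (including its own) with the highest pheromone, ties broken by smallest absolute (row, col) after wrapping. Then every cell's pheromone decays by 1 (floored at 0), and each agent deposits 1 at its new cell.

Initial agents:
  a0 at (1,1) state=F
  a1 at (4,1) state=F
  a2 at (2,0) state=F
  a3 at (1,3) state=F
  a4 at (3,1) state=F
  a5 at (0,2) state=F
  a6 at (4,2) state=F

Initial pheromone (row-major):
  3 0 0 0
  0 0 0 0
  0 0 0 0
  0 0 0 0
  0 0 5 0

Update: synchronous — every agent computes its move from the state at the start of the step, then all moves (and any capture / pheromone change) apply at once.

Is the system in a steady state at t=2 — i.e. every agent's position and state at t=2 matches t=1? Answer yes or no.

t=1: a0@(0,0) a1@(4,2) a2@(1,0) a3@(0,0) a4@(4,2) a5@(4,2) a6@(4,2) | pheromone: 4 0 0 0 / 1 0 0 0 / 0 0 0 0 / 0 0 0 0 / 0 0 8 0
t=2: a0@(0,0) a1@(4,2) a2@(0,0) a3@(0,0) a4@(4,2) a5@(4,2) a6@(4,2) | pheromone: 6 0 0 0 / 0 0 0 0 / 0 0 0 0 / 0 0 0 0 / 0 0 11 0

no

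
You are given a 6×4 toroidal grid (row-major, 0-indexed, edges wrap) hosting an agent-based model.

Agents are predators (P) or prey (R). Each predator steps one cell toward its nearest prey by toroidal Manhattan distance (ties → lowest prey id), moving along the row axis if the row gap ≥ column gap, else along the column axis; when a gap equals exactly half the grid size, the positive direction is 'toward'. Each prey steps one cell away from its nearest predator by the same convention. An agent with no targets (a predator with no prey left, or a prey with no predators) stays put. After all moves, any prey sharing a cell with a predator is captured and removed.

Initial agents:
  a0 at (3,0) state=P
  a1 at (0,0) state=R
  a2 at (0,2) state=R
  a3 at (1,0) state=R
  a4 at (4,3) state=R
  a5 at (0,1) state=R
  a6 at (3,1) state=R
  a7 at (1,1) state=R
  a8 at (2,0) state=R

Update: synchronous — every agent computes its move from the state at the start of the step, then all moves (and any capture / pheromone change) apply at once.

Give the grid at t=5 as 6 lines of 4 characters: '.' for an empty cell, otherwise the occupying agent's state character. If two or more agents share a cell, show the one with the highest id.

t=1: a0@(3,1):P a1@(5,0):R a2@(5,2):R a3@(0,0):R a4@(5,3):R a5@(5,1):R a6@(3,2):R a7@(0,1):R a8@(1,0):R
t=2: a0@(3,2):P a1@(0,0):R a2@(0,2):R a3@(5,0):R a4@(0,3):R a5@(0,1):R a6@(3,3):R a7@(5,1):R a8@(0,0):R
t=3: a0@(3,3):P a1@(5,0):R a2@(5,2):R a3@(0,0):R a4@(5,3):R a5@(5,1):R a6@(3,0):R a7@(0,1):R a8@(5,0):R
t=4: a0@(3,0):P a1@(0,0):R a2@(0,2):R a3@(5,0):R a4@(0,3):R a5@(0,1):R a6@(3,1):R a7@(5,1):R a8@(0,0):R
t=5: a0@(3,1):P a1@(5,0):R a2@(5,2):R a3@(0,0):R a4@(5,3):R a5@(5,1):R a6@(3,2):R a7@(0,1):R a8@(5,0):R

RR..
....
....
.PR.
....
RRRR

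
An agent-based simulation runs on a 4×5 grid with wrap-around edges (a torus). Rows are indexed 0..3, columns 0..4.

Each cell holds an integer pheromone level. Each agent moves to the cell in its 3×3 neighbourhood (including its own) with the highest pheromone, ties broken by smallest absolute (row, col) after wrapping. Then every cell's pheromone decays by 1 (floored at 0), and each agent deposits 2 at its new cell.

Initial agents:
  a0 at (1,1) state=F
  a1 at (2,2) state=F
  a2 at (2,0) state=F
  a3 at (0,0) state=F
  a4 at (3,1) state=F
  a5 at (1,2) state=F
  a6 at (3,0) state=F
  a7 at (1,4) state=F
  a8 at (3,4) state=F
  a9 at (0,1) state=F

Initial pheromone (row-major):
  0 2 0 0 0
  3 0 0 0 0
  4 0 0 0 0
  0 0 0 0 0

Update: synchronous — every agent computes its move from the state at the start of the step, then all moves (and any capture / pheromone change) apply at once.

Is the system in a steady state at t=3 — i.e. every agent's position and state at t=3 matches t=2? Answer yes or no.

t=1: a0@(2,0) a1@(1,1) a2@(2,0) a3@(1,0) a4@(2,0) a5@(0,1) a6@(2,0) a7@(2,0) a8@(2,0) a9@(1,0) | pheromone: 0 3 0 0 0 / 6 2 0 0 0 / 15 0 0 0 0 / 0 0 0 0 0
t=2: a0@(2,0) a1@(2,0) a2@(2,0) a3@(2,0) a4@(2,0) a5@(1,0) a6@(2,0) a7@(2,0) a8@(2,0) a9@(2,0) | pheromone: 0 2 0 0 0 / 7 1 0 0 0 / 32 0 0 0 0 / 0 0 0 0 0
t=3: a0@(2,0) a1@(2,0) a2@(2,0) a3@(2,0) a4@(2,0) a5@(2,0) a6@(2,0) a7@(2,0) a8@(2,0) a9@(2,0) | pheromone: 0 1 0 0 0 / 6 0 0 0 0 / 51 0 0 0 0 / 0 0 0 0 0

no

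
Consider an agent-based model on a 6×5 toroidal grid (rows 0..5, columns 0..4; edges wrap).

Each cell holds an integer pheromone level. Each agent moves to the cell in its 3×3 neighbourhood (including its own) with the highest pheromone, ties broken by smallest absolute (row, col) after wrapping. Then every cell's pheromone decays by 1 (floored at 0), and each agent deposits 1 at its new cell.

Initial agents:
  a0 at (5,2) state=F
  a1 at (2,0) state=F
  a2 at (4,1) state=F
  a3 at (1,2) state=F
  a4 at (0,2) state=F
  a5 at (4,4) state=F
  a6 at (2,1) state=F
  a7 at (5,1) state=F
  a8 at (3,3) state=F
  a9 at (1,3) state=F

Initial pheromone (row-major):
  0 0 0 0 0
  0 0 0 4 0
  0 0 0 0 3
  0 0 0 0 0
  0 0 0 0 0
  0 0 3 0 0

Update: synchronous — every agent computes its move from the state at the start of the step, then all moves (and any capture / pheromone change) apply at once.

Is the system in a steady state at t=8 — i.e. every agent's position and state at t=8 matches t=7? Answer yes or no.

yes

t=1: a0@(5,2) a1@(2,4) a2@(5,2) a3@(1,3) a4@(1,3) a5@(3,0) a6@(1,0) a7@(5,2) a8@(2,4) a9@(1,3) | pheromone: 0 0 0 0 0 / 1 0 0 6 0 / 0 0 0 0 4 / 1 0 0 0 0 / 0 0 0 0 0 / 0 0 5 0 0
t=2: a0@(5,2) a1@(1,3) a2@(5,2) a3@(1,3) a4@(1,3) a5@(2,4) a6@(2,4) a7@(5,2) a8@(1,3) a9@(1,3) | pheromone: 0 0 0 0 0 / 0 0 0 10 0 / 0 0 0 0 5 / 0 0 0 0 0 / 0 0 0 0 0 / 0 0 7 0 0
t=3: a0@(5,2) a1@(1,3) a2@(5,2) a3@(1,3) a4@(1,3) a5@(1,3) a6@(1,3) a7@(5,2) a8@(1,3) a9@(1,3) | pheromone: 0 0 0 0 0 / 0 0 0 16 0 / 0 0 0 0 4 / 0 0 0 0 0 / 0 0 0 0 0 / 0 0 9 0 0
t=4: a0@(5,2) a1@(1,3) a2@(5,2) a3@(1,3) a4@(1,3) a5@(1,3) a6@(1,3) a7@(5,2) a8@(1,3) a9@(1,3) | pheromone: 0 0 0 0 0 / 0 0 0 22 0 / 0 0 0 0 3 / 0 0 0 0 0 / 0 0 0 0 0 / 0 0 11 0 0
t=5: a0@(5,2) a1@(1,3) a2@(5,2) a3@(1,3) a4@(1,3) a5@(1,3) a6@(1,3) a7@(5,2) a8@(1,3) a9@(1,3) | pheromone: 0 0 0 0 0 / 0 0 0 28 0 / 0 0 0 0 2 / 0 0 0 0 0 / 0 0 0 0 0 / 0 0 13 0 0
t=6: a0@(5,2) a1@(1,3) a2@(5,2) a3@(1,3) a4@(1,3) a5@(1,3) a6@(1,3) a7@(5,2) a8@(1,3) a9@(1,3) | pheromone: 0 0 0 0 0 / 0 0 0 34 0 / 0 0 0 0 1 / 0 0 0 0 0 / 0 0 0 0 0 / 0 0 15 0 0
t=7: a0@(5,2) a1@(1,3) a2@(5,2) a3@(1,3) a4@(1,3) a5@(1,3) a6@(1,3) a7@(5,2) a8@(1,3) a9@(1,3) | pheromone: 0 0 0 0 0 / 0 0 0 40 0 / 0 0 0 0 0 / 0 0 0 0 0 / 0 0 0 0 0 / 0 0 17 0 0
t=8: a0@(5,2) a1@(1,3) a2@(5,2) a3@(1,3) a4@(1,3) a5@(1,3) a6@(1,3) a7@(5,2) a8@(1,3) a9@(1,3) | pheromone: 0 0 0 0 0 / 0 0 0 46 0 / 0 0 0 0 0 / 0 0 0 0 0 / 0 0 0 0 0 / 0 0 19 0 0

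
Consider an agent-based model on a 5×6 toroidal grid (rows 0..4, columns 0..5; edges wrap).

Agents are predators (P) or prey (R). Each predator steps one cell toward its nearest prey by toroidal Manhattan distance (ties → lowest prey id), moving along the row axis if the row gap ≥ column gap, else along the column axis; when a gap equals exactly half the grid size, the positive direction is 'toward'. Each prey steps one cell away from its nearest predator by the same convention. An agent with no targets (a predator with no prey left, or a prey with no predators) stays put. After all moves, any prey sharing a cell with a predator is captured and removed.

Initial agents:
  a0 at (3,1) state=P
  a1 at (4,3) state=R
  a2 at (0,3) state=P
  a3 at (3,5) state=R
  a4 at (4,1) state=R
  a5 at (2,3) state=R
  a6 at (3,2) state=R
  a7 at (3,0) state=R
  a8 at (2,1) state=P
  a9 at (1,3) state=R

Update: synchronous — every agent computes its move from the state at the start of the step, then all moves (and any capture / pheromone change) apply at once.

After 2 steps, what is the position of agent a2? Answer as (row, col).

(3, 3)

t=1: a0@(4,1):P a1@(3,3):R a2@(4,3):P a3@(3,4):R a4@(0,1):R a5@(3,3):R a6@(3,3):R a7@(3,5):R a8@(3,1):P a9@(2,3):R
t=2: a0@(0,1):P a1@(2,3):R a2@(3,3):P a3@(2,4):R a4@(1,1):R a5@(2,3):R a6@(2,3):R a7@(3,4):R a8@(3,2):P a9@(1,3):R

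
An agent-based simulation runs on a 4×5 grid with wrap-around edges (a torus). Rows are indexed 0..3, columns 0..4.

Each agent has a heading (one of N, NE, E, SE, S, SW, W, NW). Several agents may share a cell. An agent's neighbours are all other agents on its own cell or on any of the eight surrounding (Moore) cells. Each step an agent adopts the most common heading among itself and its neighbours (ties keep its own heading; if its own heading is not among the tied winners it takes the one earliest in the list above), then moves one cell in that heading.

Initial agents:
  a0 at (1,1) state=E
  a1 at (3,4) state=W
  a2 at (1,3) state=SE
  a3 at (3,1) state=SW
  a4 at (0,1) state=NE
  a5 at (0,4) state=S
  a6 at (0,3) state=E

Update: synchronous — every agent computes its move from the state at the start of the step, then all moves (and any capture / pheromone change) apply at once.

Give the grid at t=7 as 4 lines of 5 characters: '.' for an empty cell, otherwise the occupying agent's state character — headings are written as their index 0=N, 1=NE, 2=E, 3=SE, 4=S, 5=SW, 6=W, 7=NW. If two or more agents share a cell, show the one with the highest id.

t=1: a0@(1,2):E a1@(3,3):W a2@(2,4):SE a3@(0,0):SW a4@(3,2):NE a5@(1,4):S a6@(0,4):E
t=2: a0@(1,3):E a1@(3,2):W a2@(3,0):SE a3@(1,4):SW a4@(2,3):NE a5@(2,4):S a6@(0,0):E
t=3: a0@(1,4):E a1@(3,1):W a2@(0,1):SE a3@(1,0):E a4@(1,4):NE a5@(3,4):S a6@(0,1):E
t=4: a0@(1,0):E a1@(3,0):W a2@(0,2):E a3@(1,1):E a4@(1,0):E a5@(0,4):S a6@(0,2):E
t=5: a0@(1,1):E a1@(3,4):W a2@(0,3):E a3@(1,2):E a4@(1,1):E a5@(0,0):E a6@(0,3):E
t=6: a0@(1,2):E a1@(3,0):E a2@(0,4):E a3@(1,3):E a4@(1,2):E a5@(0,1):E a6@(0,4):E
t=7: a0@(1,3):E a1@(3,1):E a2@(0,0):E a3@(1,4):E a4@(1,3):E a5@(0,2):E a6@(0,0):E

2.2..
...22
.....
.2...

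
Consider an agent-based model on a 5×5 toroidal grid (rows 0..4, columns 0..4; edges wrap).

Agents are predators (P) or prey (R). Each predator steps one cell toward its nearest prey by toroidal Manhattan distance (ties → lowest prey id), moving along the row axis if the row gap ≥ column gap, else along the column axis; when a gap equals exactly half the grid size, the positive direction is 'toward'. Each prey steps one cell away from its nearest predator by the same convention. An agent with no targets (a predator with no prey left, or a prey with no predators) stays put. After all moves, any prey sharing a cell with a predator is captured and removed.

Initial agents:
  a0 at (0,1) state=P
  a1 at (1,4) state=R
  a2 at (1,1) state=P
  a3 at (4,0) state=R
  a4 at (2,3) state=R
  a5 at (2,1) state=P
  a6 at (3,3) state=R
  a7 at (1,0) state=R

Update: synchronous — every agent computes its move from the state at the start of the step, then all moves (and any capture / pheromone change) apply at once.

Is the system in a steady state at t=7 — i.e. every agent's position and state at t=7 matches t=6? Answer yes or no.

no

t=1: a0@(4,1):P a1@(1,3):R a2@(1,0):P a3@(3,0):R a4@(2,4):R a5@(2,2):P a6@(3,4):R a7@(1,4):R
t=2: a0@(3,1):P a2@(1,4):P a3@(2,0):R a4@(3,4):R a5@(1,2):P a6@(3,3):R a7@(1,3):R
t=3: a0@(2,1):P a2@(1,3):P a3@(1,0):R a4@(3,3):R a5@(1,3):P a6@(3,4):R a7@(1,2):R
t=4: a0@(1,1):P a2@(1,2):P a3@(0,0):R a4@(4,3):R a5@(1,2):P a6@(3,3):R
t=5: a0@(0,1):P a2@(1,1):P a3@(4,0):R a4@(3,3):R a5@(1,1):P a6@(4,3):R
t=6: a0@(4,1):P a2@(0,1):P a3@(3,0):R a4@(2,3):R a5@(0,1):P a6@(4,4):R
t=7: a0@(3,1):P a2@(4,1):P a3@(2,0):R a4@(1,3):R a5@(4,1):P a6@(4,3):R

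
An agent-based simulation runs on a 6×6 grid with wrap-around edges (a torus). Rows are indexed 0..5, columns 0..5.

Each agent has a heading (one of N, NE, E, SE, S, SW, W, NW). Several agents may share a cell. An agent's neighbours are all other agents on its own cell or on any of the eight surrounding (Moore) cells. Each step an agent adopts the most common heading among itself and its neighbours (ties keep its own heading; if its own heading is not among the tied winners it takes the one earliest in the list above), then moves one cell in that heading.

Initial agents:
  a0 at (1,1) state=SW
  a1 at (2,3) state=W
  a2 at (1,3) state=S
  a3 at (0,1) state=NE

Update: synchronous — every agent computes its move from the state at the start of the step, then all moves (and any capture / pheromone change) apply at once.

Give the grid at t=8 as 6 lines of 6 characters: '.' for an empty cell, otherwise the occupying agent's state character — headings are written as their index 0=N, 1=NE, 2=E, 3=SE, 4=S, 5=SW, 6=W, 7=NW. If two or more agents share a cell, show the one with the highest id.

t=1: a0@(2,0):SW a1@(2,2):W a2@(2,3):S a3@(5,2):NE
t=2: a0@(3,5):SW a1@(2,1):W a2@(3,3):S a3@(4,3):NE
t=3: a0@(4,4):SW a1@(2,0):W a2@(4,3):S a3@(3,4):NE
t=4: a0@(5,3):SW a1@(2,5):W a2@(5,3):S a3@(2,5):NE
t=5: a0@(0,2):SW a1@(2,4):W a2@(0,3):S a3@(1,0):NE
t=6: a0@(1,1):SW a1@(2,3):W a2@(1,3):S a3@(0,1):NE
t=7: a0@(2,0):SW a1@(2,2):W a2@(2,3):S a3@(5,2):NE
t=8: a0@(3,5):SW a1@(2,1):W a2@(3,3):S a3@(4,3):NE

......
......
.6....
...4.5
...1..
......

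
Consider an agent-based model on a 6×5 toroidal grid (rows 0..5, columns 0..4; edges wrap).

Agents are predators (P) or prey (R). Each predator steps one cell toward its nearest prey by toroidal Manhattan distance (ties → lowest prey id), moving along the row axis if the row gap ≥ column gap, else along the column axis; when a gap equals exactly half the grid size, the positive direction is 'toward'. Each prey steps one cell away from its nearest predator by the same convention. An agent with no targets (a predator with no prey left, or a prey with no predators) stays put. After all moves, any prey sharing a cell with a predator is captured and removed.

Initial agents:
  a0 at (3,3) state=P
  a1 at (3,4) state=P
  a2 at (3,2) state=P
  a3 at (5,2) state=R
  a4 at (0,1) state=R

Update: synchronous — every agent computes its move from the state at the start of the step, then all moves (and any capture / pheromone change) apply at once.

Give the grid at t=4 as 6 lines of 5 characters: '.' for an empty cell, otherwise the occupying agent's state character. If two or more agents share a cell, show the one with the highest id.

t=1: a0@(4,3):P a1@(4,4):P a2@(4,2):P a3@(0,2):R a4@(5,1):R
t=2: a0@(5,3):P a1@(4,0):P a2@(5,2):P a3@(1,2):R a4@(0,1):R
t=3: a0@(0,3):P a1@(5,0):P a2@(0,2):P a3@(2,2):R a4@(1,1):R
t=4: a0@(1,3):P a1@(0,0):P a2@(1,2):P a3@(3,2):R a4@(2,1):R

P....
..PP.
.R...
..R..
.....
.....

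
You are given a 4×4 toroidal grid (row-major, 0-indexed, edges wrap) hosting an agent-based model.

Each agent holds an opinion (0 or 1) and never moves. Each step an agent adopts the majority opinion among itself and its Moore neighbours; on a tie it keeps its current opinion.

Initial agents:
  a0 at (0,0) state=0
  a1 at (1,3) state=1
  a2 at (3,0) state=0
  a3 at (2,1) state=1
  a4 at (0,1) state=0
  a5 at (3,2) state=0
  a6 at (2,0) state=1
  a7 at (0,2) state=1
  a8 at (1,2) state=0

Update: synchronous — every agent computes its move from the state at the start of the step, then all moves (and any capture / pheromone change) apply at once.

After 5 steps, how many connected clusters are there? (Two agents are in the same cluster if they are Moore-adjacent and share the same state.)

t=1: a0@(0,0):0 a1@(1,3):1 a2@(3,0):0 a3@(2,1):0 a4@(0,1):0 a5@(3,2):0 a6@(2,0):1 a7@(0,2):0 a8@(1,2):1
t=2: a0@(0,0):0 a1@(1,3):1 a2@(3,0):0 a3@(2,1):0 a4@(0,1):0 a5@(3,2):0 a6@(2,0):1 a7@(0,2):0 a8@(1,2):0
t=3: a0@(0,0):0 a1@(1,3):0 a2@(3,0):0 a3@(2,1):0 a4@(0,1):0 a5@(3,2):0 a6@(2,0):1 a7@(0,2):0 a8@(1,2):0
t=4: a0@(0,0):0 a1@(1,3):0 a2@(3,0):0 a3@(2,1):0 a4@(0,1):0 a5@(3,2):0 a6@(2,0):0 a7@(0,2):0 a8@(1,2):0
t=5: (unchanged — steady state)

1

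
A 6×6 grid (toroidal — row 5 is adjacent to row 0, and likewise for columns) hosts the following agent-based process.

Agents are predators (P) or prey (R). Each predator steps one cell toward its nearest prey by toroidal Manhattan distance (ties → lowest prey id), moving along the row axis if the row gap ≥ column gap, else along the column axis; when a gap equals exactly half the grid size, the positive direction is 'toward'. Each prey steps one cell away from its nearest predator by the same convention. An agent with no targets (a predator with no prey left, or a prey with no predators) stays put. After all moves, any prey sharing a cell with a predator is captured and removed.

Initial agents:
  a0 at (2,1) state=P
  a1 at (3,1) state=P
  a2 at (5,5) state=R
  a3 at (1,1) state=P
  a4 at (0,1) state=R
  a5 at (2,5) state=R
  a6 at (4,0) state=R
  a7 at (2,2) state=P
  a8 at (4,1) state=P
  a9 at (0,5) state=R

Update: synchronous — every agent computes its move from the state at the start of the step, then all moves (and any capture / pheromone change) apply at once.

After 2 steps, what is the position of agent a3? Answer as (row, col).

(5, 1)

t=1: a0@(1,1):P a1@(4,1):P a2@(5,4):R a3@(0,1):P a4@(5,1):R a5@(2,4):R a6@(4,5):R a7@(1,2):P a8@(4,0):P a9@(0,4):R
t=2: a0@(0,1):P a1@(5,1):P a2@(5,3):R a3@(5,1):P a5@(2,5):R a6@(4,4):R a7@(0,2):P a8@(4,5):P a9@(0,3):R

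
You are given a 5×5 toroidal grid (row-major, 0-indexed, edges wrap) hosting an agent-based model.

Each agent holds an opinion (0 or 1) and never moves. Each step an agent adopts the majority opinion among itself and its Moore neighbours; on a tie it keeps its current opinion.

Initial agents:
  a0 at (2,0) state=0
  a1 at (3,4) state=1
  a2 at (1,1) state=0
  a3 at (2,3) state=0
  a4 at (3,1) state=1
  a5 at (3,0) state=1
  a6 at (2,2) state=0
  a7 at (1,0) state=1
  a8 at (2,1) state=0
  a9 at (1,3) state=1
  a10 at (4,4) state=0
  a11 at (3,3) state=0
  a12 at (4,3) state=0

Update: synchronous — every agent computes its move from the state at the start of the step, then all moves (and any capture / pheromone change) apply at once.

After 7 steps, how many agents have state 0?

13

t=1: a0@(2,0):1 a1@(3,4):0 a2@(1,1):0 a3@(2,3):0 a4@(3,1):0 a5@(3,0):1 a6@(2,2):0 a7@(1,0):0 a8@(2,1):0 a9@(1,3):0 a10@(4,4):0 a11@(3,3):0 a12@(4,3):0
t=2: a0@(2,0):0 a1@(3,4):0 a2@(1,1):0 a3@(2,3):0 a4@(3,1):0 a5@(3,0):0 a6@(2,2):0 a7@(1,0):0 a8@(2,1):0 a9@(1,3):0 a10@(4,4):0 a11@(3,3):0 a12@(4,3):0
t=3: (unchanged — steady state)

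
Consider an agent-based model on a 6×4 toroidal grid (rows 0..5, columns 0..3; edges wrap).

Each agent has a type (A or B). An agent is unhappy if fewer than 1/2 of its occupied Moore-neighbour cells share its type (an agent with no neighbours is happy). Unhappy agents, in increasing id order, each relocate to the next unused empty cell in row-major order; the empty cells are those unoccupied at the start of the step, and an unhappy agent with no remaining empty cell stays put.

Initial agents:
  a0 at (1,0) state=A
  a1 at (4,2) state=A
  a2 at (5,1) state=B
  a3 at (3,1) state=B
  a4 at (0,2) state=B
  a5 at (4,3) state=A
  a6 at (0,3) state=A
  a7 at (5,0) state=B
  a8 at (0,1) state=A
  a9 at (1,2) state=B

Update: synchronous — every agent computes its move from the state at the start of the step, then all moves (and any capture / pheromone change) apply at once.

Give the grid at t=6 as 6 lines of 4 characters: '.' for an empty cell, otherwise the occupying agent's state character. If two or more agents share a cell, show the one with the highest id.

A..B
AABA
ABB.
..B.
....
....

t=1: a0@(1,0):A a1@(0,0):A a2@(5,1):B a3@(1,1):B a4@(0,2):B a5@(4,3):A a6@(1,3):A a7@(2,0):B a8@(2,1):A a9@(2,2):B
t=2: a0@(1,0):A a1@(0,0):A a2@(5,1):B a3@(1,1):B a4@(0,2):B a5@(4,3):A a6@(0,1):A a7@(0,3):B a8@(1,2):A a9@(2,3):B
t=3: a0@(1,3):A a1@(2,0):A a2@(2,1):B a3@(2,2):B a4@(0,2):B a5@(4,3):A a6@(0,1):A a7@(3,0):B a8@(3,1):A a9@(3,2):B
t=4: a0@(0,0):A a1@(2,0):A a2@(2,1):B a3@(2,2):B a4@(0,3):B a5@(1,0):A a6@(1,1):A a7@(1,2):B a8@(2,3):A a9@(3,2):B
t=5: a0@(0,0):A a1@(2,0):A a2@(2,1):B a3@(2,2):B a4@(0,1):B a5@(1,0):A a6@(1,1):A a7@(1,2):B a8@(0,2):A a9@(3,2):B
t=6: a0@(0,0):A a1@(2,0):A a2@(2,1):B a3@(2,2):B a4@(0,3):B a5@(1,0):A a6@(1,1):A a7@(1,2):B a8@(1,3):A a9@(3,2):B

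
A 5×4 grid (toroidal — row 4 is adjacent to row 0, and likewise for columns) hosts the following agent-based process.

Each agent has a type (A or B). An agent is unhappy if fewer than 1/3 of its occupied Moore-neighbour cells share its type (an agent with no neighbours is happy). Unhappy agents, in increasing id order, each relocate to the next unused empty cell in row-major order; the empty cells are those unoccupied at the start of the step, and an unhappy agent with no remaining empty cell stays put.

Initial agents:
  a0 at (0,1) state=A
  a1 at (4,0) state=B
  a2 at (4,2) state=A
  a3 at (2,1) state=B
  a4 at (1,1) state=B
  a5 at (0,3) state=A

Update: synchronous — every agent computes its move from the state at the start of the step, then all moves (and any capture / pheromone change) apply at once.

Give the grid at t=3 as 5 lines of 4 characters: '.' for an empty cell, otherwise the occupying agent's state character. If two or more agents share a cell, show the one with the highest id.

t=1: a0@(0,1):A a1@(0,0):B a2@(4,2):A a3@(2,1):B a4@(1,1):B a5@(0,3):A
t=2: (unchanged — steady state)

BA.A
.B..
.B..
....
..A.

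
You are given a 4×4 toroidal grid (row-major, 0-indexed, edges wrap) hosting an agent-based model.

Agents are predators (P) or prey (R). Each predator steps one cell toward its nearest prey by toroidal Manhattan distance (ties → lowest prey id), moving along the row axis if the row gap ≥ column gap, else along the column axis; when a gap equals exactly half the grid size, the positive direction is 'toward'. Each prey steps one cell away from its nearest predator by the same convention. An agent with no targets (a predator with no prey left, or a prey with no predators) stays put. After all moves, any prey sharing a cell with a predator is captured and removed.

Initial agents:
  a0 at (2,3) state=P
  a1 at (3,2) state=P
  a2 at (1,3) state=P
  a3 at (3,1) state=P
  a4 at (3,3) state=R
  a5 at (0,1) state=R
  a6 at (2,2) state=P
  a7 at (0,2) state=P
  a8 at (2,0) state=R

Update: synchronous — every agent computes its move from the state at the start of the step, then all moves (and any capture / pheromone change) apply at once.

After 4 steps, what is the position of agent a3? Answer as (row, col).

t=1: a0@(3,3):P a1@(3,3):P a2@(2,3):P a3@(0,1):P a4@(0,3):R a5@(1,1):R a6@(3,2):P a7@(0,1):P a8@(2,1):R
t=2: a0@(0,3):P a1@(0,3):P a2@(3,3):P a3@(1,1):P a4@(1,3):R a5@(2,1):R a6@(0,2):P a7@(1,1):P a8@(2,0):R
t=3: a0@(1,3):P a1@(1,3):P a2@(0,3):P a3@(2,1):P a4@(2,3):R a5@(3,1):R a6@(1,2):P a7@(2,1):P a8@(1,0):R
t=4: a0@(2,3):P a1@(2,3):P a2@(1,3):P a3@(3,1):P a4@(3,3):R a5@(0,1):R a6@(2,2):P a7@(3,1):P a8@(1,1):R

(3, 1)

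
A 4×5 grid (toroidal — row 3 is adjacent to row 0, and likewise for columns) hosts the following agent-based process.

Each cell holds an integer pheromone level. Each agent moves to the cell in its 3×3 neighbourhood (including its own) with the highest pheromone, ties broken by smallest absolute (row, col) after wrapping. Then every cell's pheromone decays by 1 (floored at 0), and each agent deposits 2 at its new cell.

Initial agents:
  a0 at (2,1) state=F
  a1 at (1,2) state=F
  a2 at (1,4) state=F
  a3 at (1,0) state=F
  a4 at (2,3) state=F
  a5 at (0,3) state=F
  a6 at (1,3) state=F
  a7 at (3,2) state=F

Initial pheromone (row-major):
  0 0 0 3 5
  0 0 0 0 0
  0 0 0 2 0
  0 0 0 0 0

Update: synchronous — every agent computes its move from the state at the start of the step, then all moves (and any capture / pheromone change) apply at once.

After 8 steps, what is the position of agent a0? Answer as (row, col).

(0, 4)

t=1: a0@(1,0) a1@(0,3) a2@(0,4) a3@(0,4) a4@(2,3) a5@(0,4) a6@(0,4) a7@(0,3) | pheromone: 0 0 0 6 12 / 2 0 0 0 0 / 0 0 0 3 0 / 0 0 0 0 0
t=2: a0@(0,4) a1@(0,4) a2@(0,4) a3@(0,4) a4@(2,3) a5@(0,4) a6@(0,4) a7@(0,4) | pheromone: 0 0 0 5 25 / 1 0 0 0 0 / 0 0 0 4 0 / 0 0 0 0 0
t=3: a0@(0,4) a1@(0,4) a2@(0,4) a3@(0,4) a4@(2,3) a5@(0,4) a6@(0,4) a7@(0,4) | pheromone: 0 0 0 4 38 / 0 0 0 0 0 / 0 0 0 5 0 / 0 0 0 0 0
t=4: a0@(0,4) a1@(0,4) a2@(0,4) a3@(0,4) a4@(2,3) a5@(0,4) a6@(0,4) a7@(0,4) | pheromone: 0 0 0 3 51 / 0 0 0 0 0 / 0 0 0 6 0 / 0 0 0 0 0
t=5: a0@(0,4) a1@(0,4) a2@(0,4) a3@(0,4) a4@(2,3) a5@(0,4) a6@(0,4) a7@(0,4) | pheromone: 0 0 0 2 64 / 0 0 0 0 0 / 0 0 0 7 0 / 0 0 0 0 0
t=6: a0@(0,4) a1@(0,4) a2@(0,4) a3@(0,4) a4@(2,3) a5@(0,4) a6@(0,4) a7@(0,4) | pheromone: 0 0 0 1 77 / 0 0 0 0 0 / 0 0 0 8 0 / 0 0 0 0 0
t=7: a0@(0,4) a1@(0,4) a2@(0,4) a3@(0,4) a4@(2,3) a5@(0,4) a6@(0,4) a7@(0,4) | pheromone: 0 0 0 0 90 / 0 0 0 0 0 / 0 0 0 9 0 / 0 0 0 0 0
t=8: a0@(0,4) a1@(0,4) a2@(0,4) a3@(0,4) a4@(2,3) a5@(0,4) a6@(0,4) a7@(0,4) | pheromone: 0 0 0 0 103 / 0 0 0 0 0 / 0 0 0 10 0 / 0 0 0 0 0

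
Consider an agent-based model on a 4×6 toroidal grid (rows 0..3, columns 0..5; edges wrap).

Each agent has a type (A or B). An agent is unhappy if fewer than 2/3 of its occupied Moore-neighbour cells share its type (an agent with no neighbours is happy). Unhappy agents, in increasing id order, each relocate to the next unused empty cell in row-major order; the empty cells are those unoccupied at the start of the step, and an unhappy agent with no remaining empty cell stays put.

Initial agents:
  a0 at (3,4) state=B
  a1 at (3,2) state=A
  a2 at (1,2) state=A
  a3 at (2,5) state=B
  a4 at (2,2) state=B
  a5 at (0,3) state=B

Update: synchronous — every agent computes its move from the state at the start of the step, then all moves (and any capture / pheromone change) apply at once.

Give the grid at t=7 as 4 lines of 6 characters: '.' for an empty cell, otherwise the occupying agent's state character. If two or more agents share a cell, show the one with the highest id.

.AA.BB
......
.....B
....B.

t=1: a0@(3,4):B a1@(0,0):A a2@(0,1):A a3@(2,5):B a4@(0,2):B a5@(0,4):B
t=2: a0@(3,4):B a1@(0,0):A a2@(0,3):A a3@(2,5):B a4@(0,5):B a5@(0,4):B
t=3: a0@(3,4):B a1@(0,1):A a2@(0,2):A a3@(2,5):B a4@(0,5):B a5@(0,4):B
t=4: (unchanged — steady state)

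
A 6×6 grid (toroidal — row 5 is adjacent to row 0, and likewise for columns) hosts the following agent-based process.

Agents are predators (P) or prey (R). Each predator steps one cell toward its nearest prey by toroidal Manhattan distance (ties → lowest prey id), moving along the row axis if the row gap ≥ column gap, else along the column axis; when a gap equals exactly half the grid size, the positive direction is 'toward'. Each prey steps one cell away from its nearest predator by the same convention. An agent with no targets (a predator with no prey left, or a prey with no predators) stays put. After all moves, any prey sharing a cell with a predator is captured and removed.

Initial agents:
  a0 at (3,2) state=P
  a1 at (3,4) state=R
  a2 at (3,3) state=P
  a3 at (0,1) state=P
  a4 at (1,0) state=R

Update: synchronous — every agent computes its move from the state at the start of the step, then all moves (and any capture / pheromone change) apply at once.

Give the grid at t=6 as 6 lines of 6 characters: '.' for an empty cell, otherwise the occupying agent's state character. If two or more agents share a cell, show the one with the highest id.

......
......
......
PP...P
......
......

t=1: a0@(3,3):P a1@(3,5):R a2@(3,4):P a3@(1,1):P a4@(2,0):R
t=2: a0@(3,4):P a1@(3,0):R a2@(3,5):P a3@(2,1):P a4@(3,0):R
t=3: a0@(3,5):P a2@(3,0):P a3@(3,1):P
t=4: (unchanged — steady state)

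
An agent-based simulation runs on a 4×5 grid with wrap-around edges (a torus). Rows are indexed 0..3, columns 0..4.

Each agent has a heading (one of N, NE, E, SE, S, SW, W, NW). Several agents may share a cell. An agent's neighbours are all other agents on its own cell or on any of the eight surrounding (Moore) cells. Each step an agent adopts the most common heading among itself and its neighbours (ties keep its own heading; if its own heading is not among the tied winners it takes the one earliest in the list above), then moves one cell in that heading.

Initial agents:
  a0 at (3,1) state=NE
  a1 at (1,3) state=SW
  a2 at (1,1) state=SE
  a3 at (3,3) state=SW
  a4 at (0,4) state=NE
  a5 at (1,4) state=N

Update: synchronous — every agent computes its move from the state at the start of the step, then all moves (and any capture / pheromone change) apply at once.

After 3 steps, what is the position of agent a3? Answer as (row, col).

t=1: a0@(2,2):NE a1@(2,2):SW a2@(2,2):SE a3@(0,2):SW a4@(1,3):SW a5@(0,4):N
t=2: a0@(3,1):SW a1@(3,1):SW a2@(3,1):SW a3@(1,1):SW a4@(2,2):SW a5@(3,4):N
t=3: a0@(0,0):SW a1@(0,0):SW a2@(0,0):SW a3@(2,0):SW a4@(3,1):SW a5@(2,4):N

(2, 0)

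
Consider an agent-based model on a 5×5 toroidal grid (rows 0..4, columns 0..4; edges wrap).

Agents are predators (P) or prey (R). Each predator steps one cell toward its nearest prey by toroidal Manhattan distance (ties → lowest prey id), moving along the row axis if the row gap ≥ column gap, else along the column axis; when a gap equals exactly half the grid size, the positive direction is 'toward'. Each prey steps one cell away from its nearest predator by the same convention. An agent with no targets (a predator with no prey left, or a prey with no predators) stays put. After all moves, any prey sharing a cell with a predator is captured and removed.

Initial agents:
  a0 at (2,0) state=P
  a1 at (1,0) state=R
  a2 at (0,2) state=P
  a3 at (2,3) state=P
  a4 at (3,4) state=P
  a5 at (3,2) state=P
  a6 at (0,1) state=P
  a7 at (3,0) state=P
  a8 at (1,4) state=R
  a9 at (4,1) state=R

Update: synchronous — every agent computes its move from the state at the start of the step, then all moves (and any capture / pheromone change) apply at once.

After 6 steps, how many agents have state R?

3

t=1: a0@(1,0):P a1@(0,0):R a2@(4,2):P a3@(1,3):P a4@(2,4):P a5@(4,2):P a6@(4,1):P a7@(2,0):P a8@(0,4):R a9@(3,1):R
t=2: a0@(0,0):P a1@(4,0):R a2@(3,2):P a3@(0,3):P a4@(1,4):P a5@(3,2):P a6@(3,1):P a7@(1,0):P a8@(4,4):R a9@(2,1):R
t=3: a0@(4,0):P a1@(3,0):R a2@(2,2):P a3@(4,3):P a4@(0,4):P a5@(2,2):P a6@(2,1):P a7@(0,0):P a8@(3,4):R a9@(1,1):R
t=4: a0@(3,0):P a1@(2,0):R a2@(1,2):P a3@(3,3):P a4@(4,4):P a5@(1,2):P a6@(1,1):P a7@(4,0):P a8@(2,4):R a9@(0,1):R
t=5: a0@(2,0):P a1@(1,0):R a2@(0,2):P a3@(2,3):P a4@(3,4):P a5@(0,2):P a6@(0,1):P a7@(3,0):P a8@(1,4):R a9@(4,1):R
t=6: a0@(1,0):P a1@(0,0):R a2@(4,2):P a3@(1,3):P a4@(2,4):P a5@(4,2):P a6@(4,1):P a7@(2,0):P a8@(0,4):R a9@(3,1):R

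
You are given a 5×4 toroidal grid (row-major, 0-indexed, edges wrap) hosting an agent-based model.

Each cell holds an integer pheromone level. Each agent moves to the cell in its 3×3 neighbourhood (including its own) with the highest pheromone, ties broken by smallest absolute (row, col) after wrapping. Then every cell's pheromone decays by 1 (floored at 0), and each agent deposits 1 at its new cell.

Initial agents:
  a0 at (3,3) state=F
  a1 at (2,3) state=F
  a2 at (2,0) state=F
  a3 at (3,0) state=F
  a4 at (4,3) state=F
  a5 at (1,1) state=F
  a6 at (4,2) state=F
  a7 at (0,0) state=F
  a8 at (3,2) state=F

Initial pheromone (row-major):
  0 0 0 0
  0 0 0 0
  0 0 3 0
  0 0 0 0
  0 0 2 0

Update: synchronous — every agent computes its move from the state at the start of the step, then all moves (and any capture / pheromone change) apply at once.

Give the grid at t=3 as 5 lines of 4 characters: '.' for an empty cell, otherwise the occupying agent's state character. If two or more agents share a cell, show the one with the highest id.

F...
....
..F.
....
..F.

t=1: a0@(2,2) a1@(2,2) a2@(1,0) a3@(2,0) a4@(4,2) a5@(2,2) a6@(4,2) a7@(0,0) a8@(2,2) | pheromone: 1 0 0 0 / 1 0 0 0 / 1 0 6 0 / 0 0 0 0 / 0 0 3 0
t=2: a0@(2,2) a1@(2,2) a2@(0,0) a3@(1,0) a4@(4,2) a5@(2,2) a6@(4,2) a7@(0,0) a8@(2,2) | pheromone: 2 0 0 0 / 1 0 0 0 / 0 0 9 0 / 0 0 0 0 / 0 0 4 0
t=3: a0@(2,2) a1@(2,2) a2@(0,0) a3@(0,0) a4@(4,2) a5@(2,2) a6@(4,2) a7@(0,0) a8@(2,2) | pheromone: 4 0 0 0 / 0 0 0 0 / 0 0 12 0 / 0 0 0 0 / 0 0 5 0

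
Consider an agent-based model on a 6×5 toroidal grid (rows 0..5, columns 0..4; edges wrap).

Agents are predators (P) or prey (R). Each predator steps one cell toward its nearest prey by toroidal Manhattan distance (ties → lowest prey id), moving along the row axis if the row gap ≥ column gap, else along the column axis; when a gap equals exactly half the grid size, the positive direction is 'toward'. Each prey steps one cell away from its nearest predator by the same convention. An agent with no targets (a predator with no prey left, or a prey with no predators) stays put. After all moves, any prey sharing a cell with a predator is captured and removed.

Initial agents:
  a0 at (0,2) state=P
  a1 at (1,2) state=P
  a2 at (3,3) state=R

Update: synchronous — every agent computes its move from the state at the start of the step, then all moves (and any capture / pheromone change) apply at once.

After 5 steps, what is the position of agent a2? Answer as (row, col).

(2, 3)

t=1: a0@(1,2):P a1@(2,2):P a2@(4,3):R
t=2: a0@(2,2):P a1@(3,2):P a2@(5,3):R
t=3: a0@(3,2):P a1@(4,2):P a2@(0,3):R
t=4: a0@(4,2):P a1@(5,2):P a2@(1,3):R
t=5: a0@(5,2):P a1@(0,2):P a2@(2,3):R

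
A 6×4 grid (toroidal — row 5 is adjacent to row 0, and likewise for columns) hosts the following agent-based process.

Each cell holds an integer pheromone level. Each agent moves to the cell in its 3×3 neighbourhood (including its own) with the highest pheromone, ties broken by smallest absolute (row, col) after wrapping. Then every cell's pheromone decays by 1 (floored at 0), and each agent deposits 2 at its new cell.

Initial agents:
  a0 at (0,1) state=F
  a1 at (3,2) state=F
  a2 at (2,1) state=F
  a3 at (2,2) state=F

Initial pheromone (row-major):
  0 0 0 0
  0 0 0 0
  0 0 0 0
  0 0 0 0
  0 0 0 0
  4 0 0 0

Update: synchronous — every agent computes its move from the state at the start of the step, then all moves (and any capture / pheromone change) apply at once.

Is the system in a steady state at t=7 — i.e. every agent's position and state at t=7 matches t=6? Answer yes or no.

t=1: a0@(5,0) a1@(2,1) a2@(1,0) a3@(1,1) | pheromone: 0 0 0 0 / 2 2 0 0 / 0 2 0 0 / 0 0 0 0 / 0 0 0 0 / 5 0 0 0
t=2: a0@(5,0) a1@(1,0) a2@(1,0) a3@(1,0) | pheromone: 0 0 0 0 / 7 1 0 0 / 0 1 0 0 / 0 0 0 0 / 0 0 0 0 / 6 0 0 0
t=3: a0@(5,0) a1@(1,0) a2@(1,0) a3@(1,0) | pheromone: 0 0 0 0 / 12 0 0 0 / 0 0 0 0 / 0 0 0 0 / 0 0 0 0 / 7 0 0 0
t=4: a0@(5,0) a1@(1,0) a2@(1,0) a3@(1,0) | pheromone: 0 0 0 0 / 17 0 0 0 / 0 0 0 0 / 0 0 0 0 / 0 0 0 0 / 8 0 0 0
t=5: a0@(5,0) a1@(1,0) a2@(1,0) a3@(1,0) | pheromone: 0 0 0 0 / 22 0 0 0 / 0 0 0 0 / 0 0 0 0 / 0 0 0 0 / 9 0 0 0
t=6: a0@(5,0) a1@(1,0) a2@(1,0) a3@(1,0) | pheromone: 0 0 0 0 / 27 0 0 0 / 0 0 0 0 / 0 0 0 0 / 0 0 0 0 / 10 0 0 0
t=7: a0@(5,0) a1@(1,0) a2@(1,0) a3@(1,0) | pheromone: 0 0 0 0 / 32 0 0 0 / 0 0 0 0 / 0 0 0 0 / 0 0 0 0 / 11 0 0 0

yes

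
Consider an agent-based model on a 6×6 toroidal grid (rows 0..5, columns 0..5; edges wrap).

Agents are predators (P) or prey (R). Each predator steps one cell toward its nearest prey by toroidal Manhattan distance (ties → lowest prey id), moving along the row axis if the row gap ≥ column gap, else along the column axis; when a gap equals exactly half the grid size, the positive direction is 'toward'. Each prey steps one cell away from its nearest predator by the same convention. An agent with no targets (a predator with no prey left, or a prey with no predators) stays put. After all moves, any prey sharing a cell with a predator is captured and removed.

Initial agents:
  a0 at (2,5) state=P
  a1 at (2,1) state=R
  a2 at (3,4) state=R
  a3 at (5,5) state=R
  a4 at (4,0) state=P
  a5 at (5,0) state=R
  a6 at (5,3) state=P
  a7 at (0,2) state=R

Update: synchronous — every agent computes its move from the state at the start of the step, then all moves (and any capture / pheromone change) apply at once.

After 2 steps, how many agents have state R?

t=1: a0@(2,0):P a1@(2,2):R a2@(4,4):R a3@(0,5):R a4@(5,0):P a5@(0,0):R a6@(5,4):P a7@(1,2):R
t=2: a0@(2,1):P a1@(2,3):R a2@(3,4):R a3@(1,5):R a4@(0,0):P a5@(1,0):R a6@(4,4):P a7@(1,3):R

5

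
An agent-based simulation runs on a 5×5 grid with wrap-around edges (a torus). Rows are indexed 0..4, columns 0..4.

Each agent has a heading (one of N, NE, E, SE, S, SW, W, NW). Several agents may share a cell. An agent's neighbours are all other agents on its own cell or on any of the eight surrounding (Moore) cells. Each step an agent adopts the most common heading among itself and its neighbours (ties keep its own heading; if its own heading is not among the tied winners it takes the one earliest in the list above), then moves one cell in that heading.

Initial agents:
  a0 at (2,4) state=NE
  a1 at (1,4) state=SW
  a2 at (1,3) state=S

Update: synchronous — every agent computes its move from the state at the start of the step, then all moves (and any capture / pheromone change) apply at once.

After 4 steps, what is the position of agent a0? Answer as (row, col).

(3, 3)

t=1: a0@(1,0):NE a1@(2,3):SW a2@(2,3):S
t=2: a0@(0,1):NE a1@(3,2):SW a2@(3,3):S
t=3: a0@(4,2):NE a1@(4,1):SW a2@(4,3):S
t=4: a0@(3,3):NE a1@(0,0):SW a2@(0,3):S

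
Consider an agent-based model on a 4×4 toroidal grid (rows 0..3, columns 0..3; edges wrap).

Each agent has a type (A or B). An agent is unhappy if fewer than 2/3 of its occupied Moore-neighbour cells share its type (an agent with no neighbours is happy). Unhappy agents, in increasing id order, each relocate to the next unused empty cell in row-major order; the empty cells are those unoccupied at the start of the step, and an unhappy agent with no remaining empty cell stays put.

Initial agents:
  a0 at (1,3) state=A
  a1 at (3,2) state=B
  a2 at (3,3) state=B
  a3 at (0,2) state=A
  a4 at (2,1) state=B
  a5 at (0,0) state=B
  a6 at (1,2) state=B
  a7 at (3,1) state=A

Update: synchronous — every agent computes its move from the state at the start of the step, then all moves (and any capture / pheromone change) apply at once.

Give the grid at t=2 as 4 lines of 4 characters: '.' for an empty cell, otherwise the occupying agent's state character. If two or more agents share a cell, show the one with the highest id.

t=1: a0@(0,1):A a1@(0,3):B a2@(3,3):B a3@(1,0):A a4@(2,1):B a5@(1,1):B a6@(2,0):B a7@(2,2):A
t=2: a0@(0,0):A a1@(0,2):B a2@(3,3):B a3@(1,2):A a4@(1,3):B a5@(2,3):B a6@(2,0):B a7@(3,0):A

A.B.
..AB
B..B
A..B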